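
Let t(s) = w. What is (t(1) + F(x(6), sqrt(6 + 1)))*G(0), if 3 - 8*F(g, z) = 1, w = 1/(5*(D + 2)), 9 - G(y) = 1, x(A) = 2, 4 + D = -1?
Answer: 22/15 ≈ 1.4667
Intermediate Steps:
D = -5 (D = -4 - 1 = -5)
G(y) = 8 (G(y) = 9 - 1*1 = 9 - 1 = 8)
w = -1/15 (w = 1/(5*(-5 + 2)) = 1/(5*(-3)) = 1/(-15) = -1/15 ≈ -0.066667)
F(g, z) = 1/4 (F(g, z) = 3/8 - 1/8*1 = 3/8 - 1/8 = 1/4)
t(s) = -1/15
(t(1) + F(x(6), sqrt(6 + 1)))*G(0) = (-1/15 + 1/4)*8 = (11/60)*8 = 22/15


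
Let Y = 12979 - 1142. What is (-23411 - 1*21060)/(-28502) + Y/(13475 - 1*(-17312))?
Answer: 1706506851/877491074 ≈ 1.9448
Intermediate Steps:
Y = 11837
(-23411 - 1*21060)/(-28502) + Y/(13475 - 1*(-17312)) = (-23411 - 1*21060)/(-28502) + 11837/(13475 - 1*(-17312)) = (-23411 - 21060)*(-1/28502) + 11837/(13475 + 17312) = -44471*(-1/28502) + 11837/30787 = 44471/28502 + 11837*(1/30787) = 44471/28502 + 11837/30787 = 1706506851/877491074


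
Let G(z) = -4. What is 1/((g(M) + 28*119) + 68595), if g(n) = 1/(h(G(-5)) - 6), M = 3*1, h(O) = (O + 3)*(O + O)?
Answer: 2/143855 ≈ 1.3903e-5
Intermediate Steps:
h(O) = 2*O*(3 + O) (h(O) = (3 + O)*(2*O) = 2*O*(3 + O))
M = 3
g(n) = 1/2 (g(n) = 1/(2*(-4)*(3 - 4) - 6) = 1/(2*(-4)*(-1) - 6) = 1/(8 - 6) = 1/2)
1/((g(M) + 28*119) + 68595) = 1/((1/2 + 28*119) + 68595) = 1/((1/2 + 3332) + 68595) = 1/(6665/2 + 68595) = 1/(143855/2) = 2/143855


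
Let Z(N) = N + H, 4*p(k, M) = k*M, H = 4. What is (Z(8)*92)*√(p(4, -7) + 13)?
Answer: 1104*√6 ≈ 2704.2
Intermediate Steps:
p(k, M) = M*k/4 (p(k, M) = (k*M)/4 = (M*k)/4 = M*k/4)
Z(N) = 4 + N (Z(N) = N + 4 = 4 + N)
(Z(8)*92)*√(p(4, -7) + 13) = ((4 + 8)*92)*√((¼)*(-7)*4 + 13) = (12*92)*√(-7 + 13) = 1104*√6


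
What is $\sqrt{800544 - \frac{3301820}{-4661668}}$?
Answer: $\frac{\sqrt{1087297248160925351}}{1165417} \approx 894.73$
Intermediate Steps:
$\sqrt{800544 - \frac{3301820}{-4661668}} = \sqrt{800544 - - \frac{825455}{1165417}} = \sqrt{800544 + \frac{825455}{1165417}} = \sqrt{\frac{932968412303}{1165417}} = \frac{\sqrt{1087297248160925351}}{1165417}$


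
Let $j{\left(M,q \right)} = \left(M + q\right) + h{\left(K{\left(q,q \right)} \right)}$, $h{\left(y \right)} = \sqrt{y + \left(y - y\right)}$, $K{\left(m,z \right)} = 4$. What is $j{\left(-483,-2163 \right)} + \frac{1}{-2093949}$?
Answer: $- \frac{5536401157}{2093949} \approx -2644.0$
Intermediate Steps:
$h{\left(y \right)} = \sqrt{y}$ ($h{\left(y \right)} = \sqrt{y + 0} = \sqrt{y}$)
$j{\left(M,q \right)} = 2 + M + q$ ($j{\left(M,q \right)} = \left(M + q\right) + \sqrt{4} = \left(M + q\right) + 2 = 2 + M + q$)
$j{\left(-483,-2163 \right)} + \frac{1}{-2093949} = \left(2 - 483 - 2163\right) + \frac{1}{-2093949} = -2644 - \frac{1}{2093949} = - \frac{5536401157}{2093949}$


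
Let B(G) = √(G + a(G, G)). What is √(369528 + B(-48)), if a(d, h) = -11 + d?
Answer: √(369528 + I*√107) ≈ 607.89 + 0.008*I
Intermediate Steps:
B(G) = √(-11 + 2*G) (B(G) = √(G + (-11 + G)) = √(-11 + 2*G))
√(369528 + B(-48)) = √(369528 + √(-11 + 2*(-48))) = √(369528 + √(-11 - 96)) = √(369528 + √(-107)) = √(369528 + I*√107)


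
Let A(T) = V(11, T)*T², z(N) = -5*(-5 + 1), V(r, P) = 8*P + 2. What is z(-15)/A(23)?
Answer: 10/49197 ≈ 0.00020326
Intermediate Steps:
V(r, P) = 2 + 8*P
z(N) = 20 (z(N) = -5*(-4) = 20)
A(T) = T²*(2 + 8*T) (A(T) = (2 + 8*T)*T² = T²*(2 + 8*T))
z(-15)/A(23) = 20/((23²*(2 + 8*23))) = 20/((529*(2 + 184))) = 20/((529*186)) = 20/98394 = 20*(1/98394) = 10/49197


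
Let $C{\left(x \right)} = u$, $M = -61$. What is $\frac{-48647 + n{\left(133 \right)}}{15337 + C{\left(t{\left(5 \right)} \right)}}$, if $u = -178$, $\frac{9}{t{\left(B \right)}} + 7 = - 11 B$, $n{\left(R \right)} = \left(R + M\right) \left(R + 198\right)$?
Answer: $- \frac{24815}{15159} \approx -1.637$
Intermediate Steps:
$n{\left(R \right)} = \left(-61 + R\right) \left(198 + R\right)$ ($n{\left(R \right)} = \left(R - 61\right) \left(R + 198\right) = \left(-61 + R\right) \left(198 + R\right)$)
$t{\left(B \right)} = \frac{9}{-7 - 11 B}$
$C{\left(x \right)} = -178$
$\frac{-48647 + n{\left(133 \right)}}{15337 + C{\left(t{\left(5 \right)} \right)}} = \frac{-48647 + \left(-12078 + 133^{2} + 137 \cdot 133\right)}{15337 - 178} = \frac{-48647 + \left(-12078 + 17689 + 18221\right)}{15159} = \left(-48647 + 23832\right) \frac{1}{15159} = \left(-24815\right) \frac{1}{15159} = - \frac{24815}{15159}$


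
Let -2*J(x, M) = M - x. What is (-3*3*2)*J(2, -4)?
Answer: -54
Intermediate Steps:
J(x, M) = x/2 - M/2 (J(x, M) = -(M - x)/2 = x/2 - M/2)
(-3*3*2)*J(2, -4) = (-3*3*2)*((½)*2 - ½*(-4)) = (-9*2)*(1 + 2) = -18*3 = -54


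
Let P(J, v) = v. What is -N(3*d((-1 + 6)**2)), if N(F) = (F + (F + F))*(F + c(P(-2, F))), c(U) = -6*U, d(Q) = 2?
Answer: 540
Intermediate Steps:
N(F) = -15*F**2 (N(F) = (F + (F + F))*(F - 6*F) = (F + 2*F)*(-5*F) = (3*F)*(-5*F) = -15*F**2)
-N(3*d((-1 + 6)**2)) = -(-15)*(3*2)**2 = -(-15)*6**2 = -(-15)*36 = -1*(-540) = 540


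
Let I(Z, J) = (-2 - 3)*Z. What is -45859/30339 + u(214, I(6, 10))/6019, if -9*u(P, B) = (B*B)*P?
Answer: -925279921/182610441 ≈ -5.0670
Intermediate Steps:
I(Z, J) = -5*Z
u(P, B) = -P*B**2/9 (u(P, B) = -B*B*P/9 = -B**2*P/9 = -P*B**2/9)
-45859/30339 + u(214, I(6, 10))/6019 = -45859/30339 - 1/9*214*(-5*6)**2/6019 = -45859*1/30339 - 1/9*214*(-30)**2*(1/6019) = -45859/30339 - 1/9*214*900*(1/6019) = -45859/30339 - 21400*1/6019 = -45859/30339 - 21400/6019 = -925279921/182610441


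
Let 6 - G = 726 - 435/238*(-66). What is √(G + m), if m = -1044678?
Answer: I*√14805589323/119 ≈ 1022.5*I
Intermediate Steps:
G = -100035/119 (G = 6 - (726 - 435/238*(-66)) = 6 - (726 + 14355/119) = 6 - 1*100749/119 = 6 - 100749/119 = -100035/119 ≈ -840.63)
√(G + m) = √(-100035/119 - 1044678) = √(-124416717/119) = I*√14805589323/119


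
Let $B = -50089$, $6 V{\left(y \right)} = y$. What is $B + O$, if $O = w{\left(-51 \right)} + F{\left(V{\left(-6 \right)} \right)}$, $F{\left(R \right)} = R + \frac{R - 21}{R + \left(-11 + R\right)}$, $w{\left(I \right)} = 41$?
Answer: $- \frac{650615}{13} \approx -50047.0$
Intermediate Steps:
$V{\left(y \right)} = \frac{y}{6}$
$F{\left(R \right)} = R + \frac{-21 + R}{-11 + 2 R}$
$O = \frac{542}{13}$ ($O = 41 + \frac{-21 - 10 \cdot \frac{1}{6} \left(-6\right) + 2 \left(\frac{1}{6} \left(-6\right)\right)^{2}}{-11 + 2 \cdot \frac{1}{6} \left(-6\right)} = 41 + \frac{-21 - -10 + 2 \left(-1\right)^{2}}{-11 + 2 \left(-1\right)} = 41 + \frac{-21 + 10 + 2 \cdot 1}{-11 - 2} = 41 + \frac{-21 + 10 + 2}{-13} = 41 - - \frac{9}{13} = 41 + \frac{9}{13} = \frac{542}{13} \approx 41.692$)
$B + O = -50089 + \frac{542}{13} = - \frac{650615}{13}$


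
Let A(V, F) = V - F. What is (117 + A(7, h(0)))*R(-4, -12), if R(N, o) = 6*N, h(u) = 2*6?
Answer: -2688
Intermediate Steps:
h(u) = 12
(117 + A(7, h(0)))*R(-4, -12) = (117 + (7 - 1*12))*(6*(-4)) = (117 + (7 - 12))*(-24) = (117 - 5)*(-24) = 112*(-24) = -2688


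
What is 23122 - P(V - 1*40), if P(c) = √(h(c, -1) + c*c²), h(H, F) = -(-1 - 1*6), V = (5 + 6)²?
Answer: 23122 - 2*√132862 ≈ 22393.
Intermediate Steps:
V = 121 (V = 11² = 121)
h(H, F) = 7 (h(H, F) = -(-1 - 6) = -1*(-7) = 7)
P(c) = √(7 + c³) (P(c) = √(7 + c*c²) = √(7 + c³))
23122 - P(V - 1*40) = 23122 - √(7 + (121 - 1*40)³) = 23122 - √(7 + (121 - 40)³) = 23122 - √(7 + 81³) = 23122 - √(7 + 531441) = 23122 - √531448 = 23122 - 2*√132862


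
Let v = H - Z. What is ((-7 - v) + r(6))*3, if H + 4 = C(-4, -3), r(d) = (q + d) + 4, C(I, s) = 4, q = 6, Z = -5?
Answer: 12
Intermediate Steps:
r(d) = 10 + d (r(d) = (6 + d) + 4 = 10 + d)
H = 0 (H = -4 + 4 = 0)
v = 5 (v = 0 - 1*(-5) = 0 + 5 = 5)
((-7 - v) + r(6))*3 = ((-7 - 1*5) + (10 + 6))*3 = ((-7 - 5) + 16)*3 = (-12 + 16)*3 = 4*3 = 12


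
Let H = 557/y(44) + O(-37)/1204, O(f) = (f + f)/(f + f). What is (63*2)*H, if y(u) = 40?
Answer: 1509003/860 ≈ 1754.7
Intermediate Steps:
O(f) = 1 (O(f) = (2*f)/((2*f)) = (2*f)*(1/(2*f)) = 1)
H = 167667/12040 (H = 557/40 + 1/1204 = 167667/12040 ≈ 13.926)
(63*2)*H = (63*2)*(167667/12040) = 126*(167667/12040) = 1509003/860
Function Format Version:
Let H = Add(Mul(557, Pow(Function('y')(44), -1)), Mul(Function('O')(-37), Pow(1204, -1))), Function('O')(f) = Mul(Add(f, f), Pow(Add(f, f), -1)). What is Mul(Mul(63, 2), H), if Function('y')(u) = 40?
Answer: Rational(1509003, 860) ≈ 1754.7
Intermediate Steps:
Function('O')(f) = 1 (Function('O')(f) = Mul(Mul(2, f), Pow(Mul(2, f), -1)) = Mul(Mul(2, f), Mul(Rational(1, 2), Pow(f, -1))) = 1)
H = Rational(167667, 12040) (H = Add(Mul(557, Pow(40, -1)), Mul(1, Pow(1204, -1))) = Add(Mul(557, Rational(1, 40)), Mul(1, Rational(1, 1204))) = Add(Rational(557, 40), Rational(1, 1204)) = Rational(167667, 12040) ≈ 13.926)
Mul(Mul(63, 2), H) = Mul(Mul(63, 2), Rational(167667, 12040)) = Mul(126, Rational(167667, 12040)) = Rational(1509003, 860)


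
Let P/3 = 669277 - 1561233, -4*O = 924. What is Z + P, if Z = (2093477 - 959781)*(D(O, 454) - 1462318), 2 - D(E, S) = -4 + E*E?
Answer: -1718315093276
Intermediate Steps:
O = -231 (O = -¼*924 = -231)
D(E, S) = 6 - E² (D(E, S) = 2 - (-4 + E*E) = 2 - (-4 + E²) = 2 + (4 - E²) = 6 - E²)
Z = -1718312417408 (Z = (2093477 - 959781)*((6 - 1*(-231)²) - 1462318) = 1133696*((6 - 1*53361) - 1462318) = 1133696*((6 - 53361) - 1462318) = 1133696*(-53355 - 1462318) = 1133696*(-1515673) = -1718312417408)
P = -2675868 (P = 3*(669277 - 1561233) = 3*(-891956) = -2675868)
Z + P = -1718312417408 - 2675868 = -1718315093276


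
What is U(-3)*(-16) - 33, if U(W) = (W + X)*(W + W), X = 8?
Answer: 447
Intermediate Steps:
U(W) = 2*W*(8 + W) (U(W) = (W + 8)*(W + W) = (8 + W)*(2*W) = 2*W*(8 + W))
U(-3)*(-16) - 33 = (2*(-3)*(8 - 3))*(-16) - 33 = (2*(-3)*5)*(-16) - 33 = -30*(-16) - 33 = 480 - 33 = 447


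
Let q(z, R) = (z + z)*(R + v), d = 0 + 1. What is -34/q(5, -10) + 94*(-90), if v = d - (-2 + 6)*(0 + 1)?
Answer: -549883/65 ≈ -8459.7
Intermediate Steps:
d = 1
v = -3 (v = 1 - (-2 + 6)*(0 + 1) = 1 - 4 = -3)
q(z, R) = 2*z*(-3 + R) (q(z, R) = (z + z)*(R - 3) = (2*z)*(-3 + R) = 2*z*(-3 + R))
-34/q(5, -10) + 94*(-90) = -34*1/(10*(-3 - 10)) + 94*(-90) = -34/(2*5*(-13)) - 8460 = -34/(-130) - 8460 = -34*(-1/130) - 8460 = 17/65 - 8460 = -549883/65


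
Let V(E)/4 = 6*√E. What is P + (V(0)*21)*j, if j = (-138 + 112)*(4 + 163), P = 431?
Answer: 431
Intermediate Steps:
V(E) = 24*√E (V(E) = 4*(6*√E) = 24*√E)
j = -4342 (j = -26*167 = -4342)
P + (V(0)*21)*j = 431 + ((24*√0)*21)*(-4342) = 431 + ((24*0)*21)*(-4342) = 431 + (0*21)*(-4342) = 431 + 0*(-4342) = 431 + 0 = 431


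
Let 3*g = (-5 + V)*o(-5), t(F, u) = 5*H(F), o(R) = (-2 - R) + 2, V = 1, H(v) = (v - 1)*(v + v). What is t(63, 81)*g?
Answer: -260400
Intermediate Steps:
H(v) = 2*v*(-1 + v) (H(v) = (-1 + v)*(2*v) = 2*v*(-1 + v))
o(R) = -R
t(F, u) = 10*F*(-1 + F) (t(F, u) = 5*(2*F*(-1 + F)) = 10*F*(-1 + F))
g = -20/3 (g = ((-5 + 1)*(-1*(-5)))/3 = (-4*5)/3 = (1/3)*(-20) = -20/3 ≈ -6.6667)
t(63, 81)*g = (10*63*(-1 + 63))*(-20/3) = (10*63*62)*(-20/3) = 39060*(-20/3) = -260400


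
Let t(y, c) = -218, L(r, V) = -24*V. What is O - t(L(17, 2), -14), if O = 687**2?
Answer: 472187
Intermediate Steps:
O = 471969
O - t(L(17, 2), -14) = 471969 - 1*(-218) = 471969 + 218 = 472187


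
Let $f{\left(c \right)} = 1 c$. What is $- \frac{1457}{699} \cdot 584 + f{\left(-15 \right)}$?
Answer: $- \frac{861373}{699} \approx -1232.3$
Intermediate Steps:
$f{\left(c \right)} = c$
$- \frac{1457}{699} \cdot 584 + f{\left(-15 \right)} = - \frac{1457}{699} \cdot 584 - 15 = \left(-1457\right) \frac{1}{699} \cdot 584 - 15 = \left(- \frac{1457}{699}\right) 584 - 15 = - \frac{850888}{699} - 15 = - \frac{861373}{699}$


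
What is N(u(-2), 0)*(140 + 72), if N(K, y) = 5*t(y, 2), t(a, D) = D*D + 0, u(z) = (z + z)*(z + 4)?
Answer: 4240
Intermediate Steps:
u(z) = 2*z*(4 + z) (u(z) = (2*z)*(4 + z) = 2*z*(4 + z))
t(a, D) = D² (t(a, D) = D² + 0 = D²)
N(K, y) = 20 (N(K, y) = 5*2² = 5*4 = 20)
N(u(-2), 0)*(140 + 72) = 20*(140 + 72) = 20*212 = 4240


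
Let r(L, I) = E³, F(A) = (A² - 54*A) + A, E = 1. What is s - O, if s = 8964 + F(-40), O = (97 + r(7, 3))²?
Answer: 3080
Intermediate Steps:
F(A) = A² - 53*A
r(L, I) = 1 (r(L, I) = 1³ = 1)
O = 9604 (O = (97 + 1)² = 98² = 9604)
s = 12684 (s = 8964 - 40*(-53 - 40) = 8964 - 40*(-93) = 8964 + 3720 = 12684)
s - O = 12684 - 1*9604 = 12684 - 9604 = 3080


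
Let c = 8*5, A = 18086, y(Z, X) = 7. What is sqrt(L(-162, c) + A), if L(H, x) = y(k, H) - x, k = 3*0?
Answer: sqrt(18053) ≈ 134.36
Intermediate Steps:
k = 0
c = 40
L(H, x) = 7 - x
sqrt(L(-162, c) + A) = sqrt((7 - 1*40) + 18086) = sqrt((7 - 40) + 18086) = sqrt(-33 + 18086) = sqrt(18053)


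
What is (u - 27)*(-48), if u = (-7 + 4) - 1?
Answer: 1488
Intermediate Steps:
u = -4 (u = -3 - 1 = -4)
(u - 27)*(-48) = (-4 - 27)*(-48) = -31*(-48) = 1488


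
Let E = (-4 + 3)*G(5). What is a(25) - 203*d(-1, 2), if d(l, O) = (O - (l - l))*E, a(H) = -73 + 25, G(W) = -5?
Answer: -2078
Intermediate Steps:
E = 5 (E = (-4 + 3)*(-5) = -1*(-5) = 5)
a(H) = -48
d(l, O) = 5*O (d(l, O) = (O - (l - l))*5 = (O - 1*0)*5 = (O + 0)*5 = O*5 = 5*O)
a(25) - 203*d(-1, 2) = -48 - 1015*2 = -48 - 203*10 = -48 - 2030 = -2078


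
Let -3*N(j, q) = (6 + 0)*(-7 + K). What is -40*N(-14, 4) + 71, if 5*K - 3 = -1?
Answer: -457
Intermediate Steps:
K = ⅖ (K = ⅗ + (⅕)*(-1) = ⅗ - ⅕ = ⅖ ≈ 0.40000)
N(j, q) = 66/5 (N(j, q) = -(6 + 0)*(-7 + ⅖)/3 = -2*(-33)/5 = -⅓*(-198/5) = 66/5)
-40*N(-14, 4) + 71 = -40*66/5 + 71 = -528 + 71 = -457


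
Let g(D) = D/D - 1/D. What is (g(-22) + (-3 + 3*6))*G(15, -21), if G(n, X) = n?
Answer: 5295/22 ≈ 240.68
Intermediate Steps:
g(D) = 1 - 1/D
(g(-22) + (-3 + 3*6))*G(15, -21) = ((-1 - 22)/(-22) + (-3 + 3*6))*15 = (-1/22*(-23) + (-3 + 18))*15 = (23/22 + 15)*15 = (353/22)*15 = 5295/22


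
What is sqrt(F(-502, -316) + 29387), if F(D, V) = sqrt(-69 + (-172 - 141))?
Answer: sqrt(29387 + I*sqrt(382)) ≈ 171.43 + 0.057*I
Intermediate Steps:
F(D, V) = I*sqrt(382) (F(D, V) = sqrt(-69 - 313) = sqrt(-382) = I*sqrt(382))
sqrt(F(-502, -316) + 29387) = sqrt(I*sqrt(382) + 29387) = sqrt(29387 + I*sqrt(382))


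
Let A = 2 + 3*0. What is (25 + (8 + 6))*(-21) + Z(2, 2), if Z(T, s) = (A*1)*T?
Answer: -815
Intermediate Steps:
A = 2 (A = 2 + 0 = 2)
Z(T, s) = 2*T (Z(T, s) = (2*1)*T = 2*T)
(25 + (8 + 6))*(-21) + Z(2, 2) = (25 + (8 + 6))*(-21) + 2*2 = (25 + 14)*(-21) + 4 = 39*(-21) + 4 = -819 + 4 = -815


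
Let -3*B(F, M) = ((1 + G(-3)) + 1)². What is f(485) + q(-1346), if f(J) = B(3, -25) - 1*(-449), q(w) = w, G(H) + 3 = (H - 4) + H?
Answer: -2812/3 ≈ -937.33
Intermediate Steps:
G(H) = -7 + 2*H (G(H) = -3 + ((H - 4) + H) = -3 + ((-4 + H) + H) = -3 + (-4 + 2*H) = -7 + 2*H)
B(F, M) = -121/3 (B(F, M) = -((1 + (-7 + 2*(-3))) + 1)²/3 = -((1 + (-7 - 6)) + 1)²/3 = -((1 - 13) + 1)²/3 = -(-12 + 1)²/3 = -⅓*(-11)² = -⅓*121 = -121/3)
f(J) = 1226/3 (f(J) = -121/3 - 1*(-449) = -121/3 + 449 = 1226/3)
f(485) + q(-1346) = 1226/3 - 1346 = -2812/3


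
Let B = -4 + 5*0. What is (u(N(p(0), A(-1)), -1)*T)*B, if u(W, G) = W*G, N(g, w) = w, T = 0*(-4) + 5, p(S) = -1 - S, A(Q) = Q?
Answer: -20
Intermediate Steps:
B = -4 (B = -4 + 0 = -4)
T = 5 (T = 0 + 5 = 5)
u(W, G) = G*W
(u(N(p(0), A(-1)), -1)*T)*B = (-1*(-1)*5)*(-4) = (1*5)*(-4) = 5*(-4) = -20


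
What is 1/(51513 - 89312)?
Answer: -1/37799 ≈ -2.6456e-5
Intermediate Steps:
1/(51513 - 89312) = 1/(-37799) = -1/37799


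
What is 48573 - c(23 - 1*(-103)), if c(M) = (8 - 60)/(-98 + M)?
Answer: 340024/7 ≈ 48575.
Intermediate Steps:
c(M) = -52/(-98 + M)
48573 - c(23 - 1*(-103)) = 48573 - (-52)/(-98 + (23 - 1*(-103))) = 48573 - (-52)/(-98 + (23 + 103)) = 48573 - (-52)/(-98 + 126) = 48573 - (-52)/28 = 48573 - 1*(-13/7) = 48573 + 13/7 = 340024/7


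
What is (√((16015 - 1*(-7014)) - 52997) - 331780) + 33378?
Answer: -298402 + 4*I*√1873 ≈ -2.984e+5 + 173.11*I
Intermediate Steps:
(√((16015 - 1*(-7014)) - 52997) - 331780) + 33378 = (√((16015 + 7014) - 52997) - 331780) + 33378 = (√(23029 - 52997) - 331780) + 33378 = (√(-29968) - 331780) + 33378 = (4*I*√1873 - 331780) + 33378 = (-331780 + 4*I*√1873) + 33378 = -298402 + 4*I*√1873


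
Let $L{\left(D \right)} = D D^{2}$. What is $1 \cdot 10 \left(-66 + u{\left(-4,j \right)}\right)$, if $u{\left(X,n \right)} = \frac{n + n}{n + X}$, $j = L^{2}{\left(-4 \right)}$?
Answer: $- \frac{654700}{1023} \approx -639.98$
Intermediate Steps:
$L{\left(D \right)} = D^{3}$
$j = 4096$ ($j = \left(\left(-4\right)^{3}\right)^{2} = \left(-64\right)^{2} = 4096$)
$u{\left(X,n \right)} = \frac{2 n}{X + n}$
$1 \cdot 10 \left(-66 + u{\left(-4,j \right)}\right) = 1 \cdot 10 \left(-66 + 2 \cdot 4096 \frac{1}{-4 + 4096}\right) = 10 \left(-66 + 2 \cdot 4096 \cdot \frac{1}{4092}\right) = 10 \left(-66 + \frac{2048}{1023}\right) = 10 \left(- \frac{65470}{1023}\right) = - \frac{654700}{1023}$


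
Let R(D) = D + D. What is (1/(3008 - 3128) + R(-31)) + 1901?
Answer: 220679/120 ≈ 1839.0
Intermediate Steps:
R(D) = 2*D
(1/(3008 - 3128) + R(-31)) + 1901 = (1/(3008 - 3128) + 2*(-31)) + 1901 = (1/(-120) - 62) + 1901 = (-1/120 - 62) + 1901 = -7441/120 + 1901 = 220679/120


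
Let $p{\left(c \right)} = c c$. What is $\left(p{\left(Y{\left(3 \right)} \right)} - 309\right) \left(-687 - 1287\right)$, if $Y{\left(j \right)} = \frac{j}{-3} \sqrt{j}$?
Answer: $604044$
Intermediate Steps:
$Y{\left(j \right)} = - \frac{j^{\frac{3}{2}}}{3}$ ($Y{\left(j \right)} = j \left(- \frac{1}{3}\right) \sqrt{j} = - \frac{j}{3} \sqrt{j} = - \frac{j^{\frac{3}{2}}}{3}$)
$p{\left(c \right)} = c^{2}$
$\left(p{\left(Y{\left(3 \right)} \right)} - 309\right) \left(-687 - 1287\right) = \left(\left(- \frac{3^{\frac{3}{2}}}{3}\right)^{2} - 309\right) \left(-687 - 1287\right) = \left(\left(- \frac{3 \sqrt{3}}{3}\right)^{2} - 309\right) \left(-1974\right) = \left(\left(- \sqrt{3}\right)^{2} - 309\right) \left(-1974\right) = \left(3 - 309\right) \left(-1974\right) = \left(-306\right) \left(-1974\right) = 604044$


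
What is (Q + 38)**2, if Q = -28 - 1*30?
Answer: 400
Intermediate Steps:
Q = -58 (Q = -28 - 30 = -58)
(Q + 38)**2 = (-58 + 38)**2 = (-20)**2 = 400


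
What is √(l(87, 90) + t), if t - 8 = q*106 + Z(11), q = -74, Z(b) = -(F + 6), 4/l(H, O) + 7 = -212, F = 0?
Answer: I*√376111038/219 ≈ 88.555*I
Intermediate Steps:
l(H, O) = -4/219 (l(H, O) = 4/(-7 - 212) = 4/(-219) = 4*(-1/219) = -4/219)
Z(b) = -6 (Z(b) = -(0 + 6) = -1*6 = -6)
t = -7842 (t = 8 + (-74*106 - 6) = 8 + (-7844 - 6) = 8 - 7850 = -7842)
√(l(87, 90) + t) = √(-4/219 - 7842) = √(-1717402/219) = I*√376111038/219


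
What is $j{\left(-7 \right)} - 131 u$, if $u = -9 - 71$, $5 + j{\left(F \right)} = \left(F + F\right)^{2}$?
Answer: $10671$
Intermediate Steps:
$j{\left(F \right)} = -5 + 4 F^{2}$ ($j{\left(F \right)} = -5 + \left(F + F\right)^{2} = -5 + \left(2 F\right)^{2} = -5 + 4 F^{2}$)
$u = -80$
$j{\left(-7 \right)} - 131 u = \left(-5 + 4 \left(-7\right)^{2}\right) - -10480 = \left(-5 + 4 \cdot 49\right) + 10480 = \left(-5 + 196\right) + 10480 = 191 + 10480 = 10671$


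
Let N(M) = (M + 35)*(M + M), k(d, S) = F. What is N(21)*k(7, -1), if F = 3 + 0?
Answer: 7056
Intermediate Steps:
F = 3
k(d, S) = 3
N(M) = 2*M*(35 + M) (N(M) = (35 + M)*(2*M) = 2*M*(35 + M))
N(21)*k(7, -1) = (2*21*(35 + 21))*3 = (2*21*56)*3 = 2352*3 = 7056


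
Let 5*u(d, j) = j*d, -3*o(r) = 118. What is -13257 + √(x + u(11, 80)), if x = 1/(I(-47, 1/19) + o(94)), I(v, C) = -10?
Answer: -13257 + √963665/74 ≈ -13244.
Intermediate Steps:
o(r) = -118/3 (o(r) = -⅓*118 = -118/3)
x = -3/148 (x = 1/(-10 - 118/3) = 1/(-148/3) = -3/148 ≈ -0.020270)
u(d, j) = d*j/5 (u(d, j) = (j*d)/5 = (d*j)/5 = d*j/5)
-13257 + √(x + u(11, 80)) = -13257 + √(-3/148 + (⅕)*11*80) = -13257 + √(-3/148 + 176) = -13257 + √(26045/148) = -13257 + √963665/74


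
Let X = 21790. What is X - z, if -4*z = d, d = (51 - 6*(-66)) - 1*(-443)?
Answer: 44025/2 ≈ 22013.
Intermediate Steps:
d = 890 (d = (51 + 396) + 443 = 447 + 443 = 890)
z = -445/2 (z = -¼*890 = -445/2 ≈ -222.50)
X - z = 21790 - 1*(-445/2) = 21790 + 445/2 = 44025/2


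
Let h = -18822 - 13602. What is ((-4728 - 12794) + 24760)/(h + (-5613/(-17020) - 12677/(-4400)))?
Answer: -27101967200/121396402613 ≈ -0.22325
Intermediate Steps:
h = -32424
((-4728 - 12794) + 24760)/(h + (-5613/(-17020) - 12677/(-4400))) = ((-4728 - 12794) + 24760)/(-32424 + (-5613/(-17020) - 12677/(-4400))) = (-17522 + 24760)/(-32424 + (-5613*(-1/17020) - 12677*(-1/4400))) = 7238/(-32424 + (5613/17020 + 12677/4400)) = 7238/(-32424 + 12022987/3744400) = 7238/(-121396402613/3744400) = 7238*(-3744400/121396402613) = -27101967200/121396402613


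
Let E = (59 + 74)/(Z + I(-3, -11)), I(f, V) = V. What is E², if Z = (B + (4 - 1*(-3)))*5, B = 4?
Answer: 17689/1936 ≈ 9.1369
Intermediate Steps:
Z = 55 (Z = (4 + (4 - 1*(-3)))*5 = (4 + (4 + 3))*5 = (4 + 7)*5 = 11*5 = 55)
E = 133/44 (E = (59 + 74)/(55 - 11) = 133/44 ≈ 3.0227)
E² = (133/44)² = 17689/1936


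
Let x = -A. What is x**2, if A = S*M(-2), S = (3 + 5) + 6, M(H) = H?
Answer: 784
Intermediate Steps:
S = 14 (S = 8 + 6 = 14)
A = -28 (A = 14*(-2) = -28)
x = 28 (x = -1*(-28) = 28)
x**2 = 28**2 = 784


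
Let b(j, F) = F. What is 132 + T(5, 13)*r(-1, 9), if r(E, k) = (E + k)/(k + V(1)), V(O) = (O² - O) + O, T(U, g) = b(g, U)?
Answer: 136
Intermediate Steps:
T(U, g) = U
V(O) = O²
r(E, k) = (E + k)/(1 + k) (r(E, k) = (E + k)/(k + 1²) = (E + k)/(k + 1) = (E + k)/(1 + k))
132 + T(5, 13)*r(-1, 9) = 132 + 5*((-1 + 9)/(1 + 9)) = 132 + 5*(8/10) = 132 + 5*((⅒)*8) = 132 + 5*(⅘) = 132 + 4 = 136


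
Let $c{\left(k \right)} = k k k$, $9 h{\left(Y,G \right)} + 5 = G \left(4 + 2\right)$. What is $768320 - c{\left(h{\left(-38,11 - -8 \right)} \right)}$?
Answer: $\frac{558810251}{729} \approx 7.6654 \cdot 10^{5}$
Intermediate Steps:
$h{\left(Y,G \right)} = - \frac{5}{9} + \frac{2 G}{3}$ ($h{\left(Y,G \right)} = - \frac{5}{9} + \frac{G \left(4 + 2\right)}{9} = - \frac{5}{9} + \frac{G 6}{9} = - \frac{5}{9} + \frac{6 G}{9} = - \frac{5}{9} + \frac{2 G}{3}$)
$c{\left(k \right)} = k^{3}$ ($c{\left(k \right)} = k^{2} k = k^{3}$)
$768320 - c{\left(h{\left(-38,11 - -8 \right)} \right)} = 768320 - \left(- \frac{5}{9} + \frac{2 \left(11 - -8\right)}{3}\right)^{3} = 768320 - \left(- \frac{5}{9} + \frac{2 \left(11 + 8\right)}{3}\right)^{3} = 768320 - \left(- \frac{5}{9} + \frac{2}{3} \cdot 19\right)^{3} = 768320 - \left(- \frac{5}{9} + \frac{38}{3}\right)^{3} = 768320 - \left(\frac{109}{9}\right)^{3} = 768320 - \frac{1295029}{729} = \frac{558810251}{729}$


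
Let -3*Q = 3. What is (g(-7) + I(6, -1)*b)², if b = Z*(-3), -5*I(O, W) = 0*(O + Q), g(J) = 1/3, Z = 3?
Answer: ⅑ ≈ 0.11111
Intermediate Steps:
Q = -1 (Q = -⅓*3 = -1)
g(J) = ⅓
I(O, W) = 0 (I(O, W) = -0*(O - 1) = -0*(-1 + O) = -⅕*0 = 0)
b = -9 (b = 3*(-3) = -9)
(g(-7) + I(6, -1)*b)² = (⅓ + 0*(-9))² = (⅓ + 0)² = (⅓)² = ⅑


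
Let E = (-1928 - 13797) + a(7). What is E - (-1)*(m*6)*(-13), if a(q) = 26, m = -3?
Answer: -15465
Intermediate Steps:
E = -15699 (E = (-1928 - 13797) + 26 = -15725 + 26 = -15699)
E - (-1)*(m*6)*(-13) = -15699 - (-1)*-3*6*(-13) = -15699 - (-1)*(-18*(-13)) = -15699 - (-1)*234 = -15699 - 1*(-234) = -15699 + 234 = -15465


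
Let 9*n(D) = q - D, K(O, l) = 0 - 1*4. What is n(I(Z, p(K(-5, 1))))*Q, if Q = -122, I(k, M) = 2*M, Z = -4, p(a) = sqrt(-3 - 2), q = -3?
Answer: 122/3 + 244*I*sqrt(5)/9 ≈ 40.667 + 60.622*I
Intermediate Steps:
K(O, l) = -4 (K(O, l) = 0 - 4 = -4)
p(a) = I*sqrt(5) (p(a) = sqrt(-5) = I*sqrt(5))
n(D) = -1/3 - D/9 (n(D) = (-3 - D)/9 = -1/3 - D/9)
n(I(Z, p(K(-5, 1))))*Q = (-1/3 - 2*I*sqrt(5)/9)*(-122) = 122/3 + 244*I*sqrt(5)/9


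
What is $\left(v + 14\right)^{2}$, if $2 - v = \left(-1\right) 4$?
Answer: $400$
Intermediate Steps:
$v = 6$ ($v = 2 - \left(-1\right) 4 = 2 - -4 = 2 + 4 = 6$)
$\left(v + 14\right)^{2} = \left(6 + 14\right)^{2} = 20^{2} = 400$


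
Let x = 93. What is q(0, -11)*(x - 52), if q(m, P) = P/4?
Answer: -451/4 ≈ -112.75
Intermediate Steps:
q(m, P) = P/4 (q(m, P) = P*(¼) = P/4)
q(0, -11)*(x - 52) = ((¼)*(-11))*(93 - 52) = -11/4*41 = -451/4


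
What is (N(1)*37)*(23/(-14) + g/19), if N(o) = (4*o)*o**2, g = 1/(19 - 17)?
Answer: -31820/133 ≈ -239.25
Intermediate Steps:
g = 1/2 ≈ 0.50000
N(o) = 4*o**3
(N(1)*37)*(23/(-14) + g/19) = ((4*1**3)*37)*(23/(-14) + (1/2)/19) = ((4*1)*37)*(23*(-1/14) + (1/2)*(1/19)) = (4*37)*(-23/14 + 1/38) = 148*(-215/133) = -31820/133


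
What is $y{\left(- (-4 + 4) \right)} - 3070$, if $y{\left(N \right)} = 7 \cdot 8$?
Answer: $-3014$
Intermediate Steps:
$y{\left(N \right)} = 56$
$y{\left(- (-4 + 4) \right)} - 3070 = 56 - 3070 = -3014$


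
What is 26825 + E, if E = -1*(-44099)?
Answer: 70924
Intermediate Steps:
E = 44099
26825 + E = 26825 + 44099 = 70924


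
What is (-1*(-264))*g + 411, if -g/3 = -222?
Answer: 176235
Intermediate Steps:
g = 666 (g = -3*(-222) = 666)
(-1*(-264))*g + 411 = -1*(-264)*666 + 411 = 264*666 + 411 = 175824 + 411 = 176235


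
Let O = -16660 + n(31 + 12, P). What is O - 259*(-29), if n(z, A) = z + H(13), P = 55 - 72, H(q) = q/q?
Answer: -9105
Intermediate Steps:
H(q) = 1
P = -17
n(z, A) = 1 + z (n(z, A) = z + 1 = 1 + z)
O = -16616 (O = -16660 + (1 + (31 + 12)) = -16660 + (1 + 43) = -16660 + 44 = -16616)
O - 259*(-29) = -16616 - 259*(-29) = -16616 - 1*(-7511) = -16616 + 7511 = -9105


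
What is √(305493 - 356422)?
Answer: I*√50929 ≈ 225.67*I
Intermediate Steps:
√(305493 - 356422) = √(-50929) = I*√50929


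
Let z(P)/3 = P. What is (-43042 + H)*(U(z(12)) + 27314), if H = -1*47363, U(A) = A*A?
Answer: -2586487050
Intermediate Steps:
z(P) = 3*P
U(A) = A²
H = -47363
(-43042 + H)*(U(z(12)) + 27314) = (-43042 - 47363)*((3*12)² + 27314) = -90405*(36² + 27314) = -90405*(1296 + 27314) = -90405*28610 = -2586487050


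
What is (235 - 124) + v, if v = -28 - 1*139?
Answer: -56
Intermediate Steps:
v = -167 (v = -28 - 139 = -167)
(235 - 124) + v = (235 - 124) - 167 = 111 - 167 = -56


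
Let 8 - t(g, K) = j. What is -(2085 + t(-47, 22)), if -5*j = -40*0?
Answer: -2093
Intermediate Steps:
j = 0 (j = -(-8)*5*0/5 = -(-8)*0/5 = -1/5*0 = 0)
t(g, K) = 8 (t(g, K) = 8 - 1*0 = 8 + 0 = 8)
-(2085 + t(-47, 22)) = -(2085 + 8) = -1*2093 = -2093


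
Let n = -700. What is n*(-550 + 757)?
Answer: -144900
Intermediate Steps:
n*(-550 + 757) = -700*(-550 + 757) = -700*207 = -144900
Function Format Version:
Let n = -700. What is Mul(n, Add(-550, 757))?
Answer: -144900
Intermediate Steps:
Mul(n, Add(-550, 757)) = Mul(-700, Add(-550, 757)) = Mul(-700, 207) = -144900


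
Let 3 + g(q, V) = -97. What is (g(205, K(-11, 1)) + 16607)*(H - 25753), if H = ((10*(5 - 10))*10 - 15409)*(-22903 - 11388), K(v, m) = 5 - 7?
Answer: 9004729707362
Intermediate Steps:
K(v, m) = -2
g(q, V) = -100 (g(q, V) = -3 - 97 = -100)
H = 545535519 (H = ((10*(-5))*10 - 15409)*(-34291) = (-50*10 - 15409)*(-34291) = (-500 - 15409)*(-34291) = -15909*(-34291) = 545535519)
(g(205, K(-11, 1)) + 16607)*(H - 25753) = (-100 + 16607)*(545535519 - 25753) = 16507*545509766 = 9004729707362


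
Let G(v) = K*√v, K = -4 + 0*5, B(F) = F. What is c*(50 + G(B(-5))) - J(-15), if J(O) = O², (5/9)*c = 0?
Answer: -225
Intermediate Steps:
c = 0 (c = (9/5)*0 = 0)
K = -4 (K = -4 + 0 = -4)
G(v) = -4*√v
c*(50 + G(B(-5))) - J(-15) = 0*(50 - 4*I*√5) - 1*(-15)² = 0*(50 - 4*I*√5) - 1*225 = 0*(50 - 4*I*√5) - 225 = 0 - 225 = -225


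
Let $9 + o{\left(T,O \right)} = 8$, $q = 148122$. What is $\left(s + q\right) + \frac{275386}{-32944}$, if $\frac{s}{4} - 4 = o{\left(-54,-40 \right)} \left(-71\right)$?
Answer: $\frac{2444669491}{16472} \approx 1.4841 \cdot 10^{5}$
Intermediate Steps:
$o{\left(T,O \right)} = -1$ ($o{\left(T,O \right)} = -9 + 8 = -1$)
$s = 300$ ($s = 16 + 4 \left(\left(-1\right) \left(-71\right)\right) = 16 + 4 \cdot 71 = 16 + 284 = 300$)
$\left(s + q\right) + \frac{275386}{-32944} = \left(300 + 148122\right) + \frac{275386}{-32944} = 148422 + 275386 \left(- \frac{1}{32944}\right) = 148422 - \frac{137693}{16472} = \frac{2444669491}{16472}$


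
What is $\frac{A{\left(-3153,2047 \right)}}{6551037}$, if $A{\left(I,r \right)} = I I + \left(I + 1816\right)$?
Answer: $\frac{9940072}{6551037} \approx 1.5173$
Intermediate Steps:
$A{\left(I,r \right)} = 1816 + I + I^{2}$ ($A{\left(I,r \right)} = I^{2} + \left(1816 + I\right) = 1816 + I + I^{2}$)
$\frac{A{\left(-3153,2047 \right)}}{6551037} = \frac{1816 - 3153 + \left(-3153\right)^{2}}{6551037} = \left(1816 - 3153 + 9941409\right) \frac{1}{6551037} = 9940072 \cdot \frac{1}{6551037} = \frac{9940072}{6551037}$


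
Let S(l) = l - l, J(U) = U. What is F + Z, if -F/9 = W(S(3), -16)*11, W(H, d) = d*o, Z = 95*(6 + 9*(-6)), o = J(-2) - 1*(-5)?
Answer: 192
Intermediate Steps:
S(l) = 0
o = 3 (o = -2 - 1*(-5) = -2 + 5 = 3)
Z = -4560 (Z = 95*(6 - 54) = 95*(-48) = -4560)
W(H, d) = 3*d (W(H, d) = d*3 = 3*d)
F = 4752 (F = -9*3*(-16)*11 = -(-432)*11 = -9*(-528) = 4752)
F + Z = 4752 - 4560 = 192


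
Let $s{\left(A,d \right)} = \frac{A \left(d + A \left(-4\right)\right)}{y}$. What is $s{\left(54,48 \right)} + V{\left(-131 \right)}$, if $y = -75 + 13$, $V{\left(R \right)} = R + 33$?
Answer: $\frac{1498}{31} \approx 48.323$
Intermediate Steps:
$V{\left(R \right)} = 33 + R$
$y = -62$
$s{\left(A,d \right)} = - \frac{A \left(d - 4 A\right)}{62}$ ($s{\left(A,d \right)} = \frac{A \left(d + A \left(-4\right)\right)}{-62} = A \left(d - 4 A\right) \left(- \frac{1}{62}\right) = - \frac{A \left(d - 4 A\right)}{62}$)
$s{\left(54,48 \right)} + V{\left(-131 \right)} = \frac{1}{62} \cdot 54 \left(\left(-1\right) 48 + 4 \cdot 54\right) + \left(33 - 131\right) = \frac{1}{62} \cdot 54 \left(-48 + 216\right) - 98 = \frac{1}{62} \cdot 54 \cdot 168 - 98 = \frac{4536}{31} - 98 = \frac{1498}{31}$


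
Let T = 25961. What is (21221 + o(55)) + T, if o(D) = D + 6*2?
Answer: 47249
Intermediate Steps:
o(D) = 12 + D (o(D) = D + 12 = 12 + D)
(21221 + o(55)) + T = (21221 + (12 + 55)) + 25961 = (21221 + 67) + 25961 = 21288 + 25961 = 47249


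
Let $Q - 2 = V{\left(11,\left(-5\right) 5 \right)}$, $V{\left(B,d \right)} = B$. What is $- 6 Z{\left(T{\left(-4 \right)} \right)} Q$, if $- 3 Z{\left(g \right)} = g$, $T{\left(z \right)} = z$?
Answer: $-104$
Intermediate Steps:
$Z{\left(g \right)} = - \frac{g}{3}$
$Q = 13$ ($Q = 2 + 11 = 13$)
$- 6 Z{\left(T{\left(-4 \right)} \right)} Q = - 6 \left(\left(- \frac{1}{3}\right) \left(-4\right)\right) 13 = \left(-6\right) \frac{4}{3} \cdot 13 = \left(-8\right) 13 = -104$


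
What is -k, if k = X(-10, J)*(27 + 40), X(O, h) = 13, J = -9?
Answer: -871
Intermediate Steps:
k = 871 (k = 13*(27 + 40) = 13*67 = 871)
-k = -1*871 = -871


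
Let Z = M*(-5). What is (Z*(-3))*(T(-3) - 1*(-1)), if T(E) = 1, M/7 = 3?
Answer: 630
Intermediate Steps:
M = 21 (M = 7*3 = 21)
Z = -105 (Z = 21*(-5) = -105)
(Z*(-3))*(T(-3) - 1*(-1)) = (-105*(-3))*(1 - 1*(-1)) = 315*(1 + 1) = 315*2 = 630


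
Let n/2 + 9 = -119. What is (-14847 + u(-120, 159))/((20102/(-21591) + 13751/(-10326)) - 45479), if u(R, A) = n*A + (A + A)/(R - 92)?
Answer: 4128451922655/3379995617369 ≈ 1.2214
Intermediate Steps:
n = -256 (n = -18 + 2*(-119) = -18 - 238 = -256)
u(R, A) = -256*A + 2*A/(-92 + R) (u(R, A) = -256*A + (A + A)/(R - 92) = -256*A + (2*A)/(-92 + R) = -256*A + 2*A/(-92 + R))
(-14847 + u(-120, 159))/((20102/(-21591) + 13751/(-10326)) - 45479) = (-14847 + 2*159*(11777 - 128*(-120))/(-92 - 120))/((20102/(-21591) + 13751/(-10326)) - 45479) = (-14847 + 2*159*(11777 + 15360)/(-212))/((20102*(-1/21591) + 13751*(-1/10326)) - 45479) = (-14847 + 2*159*(-1/212)*27137)/((-20102/21591 - 13751/10326) - 45479) = (-14847 - 81411/2)/(-168157031/74316222 - 45479) = -111105/(2*(-3379995617369/74316222)) = -111105/2*(-74316222/3379995617369) = 4128451922655/3379995617369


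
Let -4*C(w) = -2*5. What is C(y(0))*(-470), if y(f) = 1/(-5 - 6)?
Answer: -1175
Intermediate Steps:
y(f) = -1/11 (y(f) = 1/(-11) = -1/11)
C(w) = 5/2 (C(w) = -(-1)*5/2 = -¼*(-10) = 5/2)
C(y(0))*(-470) = (5/2)*(-470) = -1175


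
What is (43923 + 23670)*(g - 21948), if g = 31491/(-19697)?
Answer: -29223241908471/19697 ≈ -1.4836e+9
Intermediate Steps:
g = -31491/19697 (g = 31491*(-1/19697) = -31491/19697 ≈ -1.5988)
(43923 + 23670)*(g - 21948) = (43923 + 23670)*(-31491/19697 - 21948) = 67593*(-432341247/19697) = -29223241908471/19697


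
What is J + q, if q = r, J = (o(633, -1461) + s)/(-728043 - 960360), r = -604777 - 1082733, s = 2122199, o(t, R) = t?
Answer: -2849199069362/1688403 ≈ -1.6875e+6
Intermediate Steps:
r = -1687510
J = -2122832/1688403 (J = (633 + 2122199)/(-728043 - 960360) = 2122832/(-1688403) = 2122832*(-1/1688403) = -2122832/1688403 ≈ -1.2573)
q = -1687510
J + q = -2122832/1688403 - 1687510 = -2849199069362/1688403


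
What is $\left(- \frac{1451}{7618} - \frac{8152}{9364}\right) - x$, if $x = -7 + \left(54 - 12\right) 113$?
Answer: $- \frac{84533006657}{17833738} \approx -4740.1$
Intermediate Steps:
$x = 4739$ ($x = -7 + 42 \cdot 113 = -7 + 4746 = 4739$)
$\left(- \frac{1451}{7618} - \frac{8152}{9364}\right) - x = \left(- \frac{1451}{7618} - \frac{8152}{9364}\right) - 4739 = \left(\left(-1451\right) \frac{1}{7618} - \frac{2038}{2341}\right) - 4739 = \left(- \frac{1451}{7618} - \frac{2038}{2341}\right) - 4739 = - \frac{18922275}{17833738} - 4739 = - \frac{84533006657}{17833738}$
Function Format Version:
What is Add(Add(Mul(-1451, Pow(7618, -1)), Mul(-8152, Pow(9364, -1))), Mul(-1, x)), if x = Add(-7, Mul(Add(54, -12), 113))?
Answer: Rational(-84533006657, 17833738) ≈ -4740.1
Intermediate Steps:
x = 4739 (x = Add(-7, Mul(42, 113)) = Add(-7, 4746) = 4739)
Add(Add(Mul(-1451, Pow(7618, -1)), Mul(-8152, Pow(9364, -1))), Mul(-1, x)) = Add(Add(Mul(-1451, Pow(7618, -1)), Mul(-8152, Pow(9364, -1))), Mul(-1, 4739)) = Add(Add(Mul(-1451, Rational(1, 7618)), Mul(-8152, Rational(1, 9364))), -4739) = Add(Add(Rational(-1451, 7618), Rational(-2038, 2341)), -4739) = Add(Rational(-18922275, 17833738), -4739) = Rational(-84533006657, 17833738)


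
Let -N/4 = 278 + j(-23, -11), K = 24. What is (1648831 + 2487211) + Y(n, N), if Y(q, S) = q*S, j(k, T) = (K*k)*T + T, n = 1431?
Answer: -32148394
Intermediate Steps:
j(k, T) = T + 24*T*k (j(k, T) = (24*k)*T + T = 24*T*k + T = T + 24*T*k)
N = -25356 (N = -4*(278 - 11*(1 + 24*(-23))) = -4*(278 - 11*(1 - 552)) = -4*(278 - 11*(-551)) = -4*(278 + 6061) = -4*6339 = -25356)
Y(q, S) = S*q
(1648831 + 2487211) + Y(n, N) = (1648831 + 2487211) - 25356*1431 = 4136042 - 36284436 = -32148394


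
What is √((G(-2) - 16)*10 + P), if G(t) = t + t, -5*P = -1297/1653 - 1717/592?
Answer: I*√11926027728195/244644 ≈ 14.116*I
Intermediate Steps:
P = 721205/978576 (P = -(-1297/1653 - 1717/592)/5 = -⅕*(-3606025/978576) = 721205/978576 ≈ 0.73699)
G(t) = 2*t
√((G(-2) - 16)*10 + P) = √((2*(-2) - 16)*10 + 721205/978576) = √((-4 - 16)*10 + 721205/978576) = √(-20*10 + 721205/978576) = √(-200 + 721205/978576) = √(-194993995/978576) = I*√11926027728195/244644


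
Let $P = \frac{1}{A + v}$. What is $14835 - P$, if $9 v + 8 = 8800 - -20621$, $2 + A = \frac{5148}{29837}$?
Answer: $\frac{13011851620212}{877104947} \approx 14835.0$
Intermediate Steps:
$A = - \frac{54526}{29837}$ ($A = -2 + \frac{5148}{29837} = - \frac{54526}{29837} \approx -1.8275$)
$v = \frac{29413}{9}$ ($v = - \frac{8}{9} + \frac{8800 - -20621}{9} = - \frac{8}{9} + \frac{8800 + 20621}{9} = - \frac{8}{9} + \frac{1}{9} \cdot 29421 = - \frac{8}{9} + 3269 = \frac{29413}{9} \approx 3268.1$)
$P = \frac{268533}{877104947}$ ($P = \frac{1}{- \frac{54526}{29837} + \frac{29413}{9}} = \frac{1}{\frac{877104947}{268533}} = \frac{268533}{877104947} \approx 0.00030616$)
$14835 - P = 14835 - \frac{268533}{877104947} = \frac{13011851620212}{877104947}$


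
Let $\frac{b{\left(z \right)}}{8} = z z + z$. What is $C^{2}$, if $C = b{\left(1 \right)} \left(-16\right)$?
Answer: $65536$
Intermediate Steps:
$b{\left(z \right)} = 8 z + 8 z^{2}$ ($b{\left(z \right)} = 8 \left(z z + z\right) = 8 \left(z^{2} + z\right) = 8 \left(z + z^{2}\right) = 8 z + 8 z^{2}$)
$C = -256$ ($C = 8 \cdot 1 \left(1 + 1\right) \left(-16\right) = 8 \cdot 1 \cdot 2 \left(-16\right) = 16 \left(-16\right) = -256$)
$C^{2} = \left(-256\right)^{2} = 65536$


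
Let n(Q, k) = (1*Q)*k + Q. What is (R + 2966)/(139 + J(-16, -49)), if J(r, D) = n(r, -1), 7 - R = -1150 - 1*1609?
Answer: 5732/139 ≈ 41.237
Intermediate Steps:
R = 2766 (R = 7 - (-1150 - 1*1609) = 7 - (-1150 - 1609) = 7 - 1*(-2759) = 7 + 2759 = 2766)
n(Q, k) = Q + Q*k (n(Q, k) = Q*k + Q = Q + Q*k)
J(r, D) = 0 (J(r, D) = r*(1 - 1) = r*0 = 0)
(R + 2966)/(139 + J(-16, -49)) = (2766 + 2966)/(139 + 0) = 5732/139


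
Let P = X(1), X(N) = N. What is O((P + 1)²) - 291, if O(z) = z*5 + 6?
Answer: -265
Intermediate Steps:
P = 1
O(z) = 6 + 5*z (O(z) = 5*z + 6 = 6 + 5*z)
O((P + 1)²) - 291 = (6 + 5*(1 + 1)²) - 291 = (6 + 5*2²) - 291 = (6 + 5*4) - 291 = (6 + 20) - 291 = 26 - 291 = -265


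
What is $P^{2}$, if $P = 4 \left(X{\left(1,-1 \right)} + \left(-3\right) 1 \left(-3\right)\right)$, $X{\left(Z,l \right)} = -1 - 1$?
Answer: $784$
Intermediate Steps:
$X{\left(Z,l \right)} = -2$ ($X{\left(Z,l \right)} = -1 - 1 = -2$)
$P = 28$ ($P = 4 \left(-2 + \left(-3\right) 1 \left(-3\right)\right) = 4 \left(-2 - -9\right) = 4 \left(-2 + 9\right) = 4 \cdot 7 = 28$)
$P^{2} = 28^{2} = 784$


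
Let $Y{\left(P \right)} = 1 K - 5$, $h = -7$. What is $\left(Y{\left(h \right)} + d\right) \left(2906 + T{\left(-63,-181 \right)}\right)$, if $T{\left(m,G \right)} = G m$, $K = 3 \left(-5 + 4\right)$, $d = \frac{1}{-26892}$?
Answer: $- \frac{3078395333}{26892} \approx -1.1447 \cdot 10^{5}$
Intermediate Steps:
$d = - \frac{1}{26892} \approx -3.7186 \cdot 10^{-5}$
$K = -3$ ($K = 3 \left(-1\right) = -3$)
$Y{\left(P \right)} = -8$ ($Y{\left(P \right)} = 1 \left(-3\right) - 5 = -3 - 5 = -8$)
$\left(Y{\left(h \right)} + d\right) \left(2906 + T{\left(-63,-181 \right)}\right) = \left(-8 - \frac{1}{26892}\right) \left(2906 - -11403\right) = - \frac{215137 \left(2906 + 11403\right)}{26892} = \left(- \frac{215137}{26892}\right) 14309 = - \frac{3078395333}{26892}$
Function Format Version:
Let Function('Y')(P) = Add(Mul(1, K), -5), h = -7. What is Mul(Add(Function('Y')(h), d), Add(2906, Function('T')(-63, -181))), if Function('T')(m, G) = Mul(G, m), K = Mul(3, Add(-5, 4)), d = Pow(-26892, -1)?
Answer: Rational(-3078395333, 26892) ≈ -1.1447e+5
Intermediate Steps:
d = Rational(-1, 26892) ≈ -3.7186e-5
K = -3 (K = Mul(3, -1) = -3)
Function('Y')(P) = -8 (Function('Y')(P) = Add(Mul(1, -3), -5) = Add(-3, -5) = -8)
Mul(Add(Function('Y')(h), d), Add(2906, Function('T')(-63, -181))) = Mul(Add(-8, Rational(-1, 26892)), Add(2906, Mul(-181, -63))) = Mul(Rational(-215137, 26892), Add(2906, 11403)) = Mul(Rational(-215137, 26892), 14309) = Rational(-3078395333, 26892)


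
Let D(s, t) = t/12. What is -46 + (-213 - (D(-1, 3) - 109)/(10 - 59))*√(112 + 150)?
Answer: -46 - 42183*√262/196 ≈ -3529.6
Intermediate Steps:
D(s, t) = t/12 (D(s, t) = t*(1/12) = t/12)
-46 + (-213 - (D(-1, 3) - 109)/(10 - 59))*√(112 + 150) = -46 + (-213 - ((1/12)*3 - 109)/(10 - 59))*√(112 + 150) = -46 + (-213 - (¼ - 109)/(-49))*√262 = -46 + (-213 - (-435)*(-1)/(4*49))*√262 = -46 + (-213 - 1*435/196)*√262 = -46 + (-213 - 435/196)*√262 = -46 - 42183*√262/196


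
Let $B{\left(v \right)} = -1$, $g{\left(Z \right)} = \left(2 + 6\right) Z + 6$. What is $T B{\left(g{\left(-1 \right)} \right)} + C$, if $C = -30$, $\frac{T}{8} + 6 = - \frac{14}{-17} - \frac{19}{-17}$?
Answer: $\frac{42}{17} \approx 2.4706$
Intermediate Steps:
$T = - \frac{552}{17}$ ($T = -48 + 8 \left(- \frac{14}{-17} - \frac{19}{-17}\right) = -48 + 8 \left(\left(-14\right) \left(- \frac{1}{17}\right) - - \frac{19}{17}\right) = -48 + 8 \left(\frac{14}{17} + \frac{19}{17}\right) = -48 + 8 \cdot \frac{33}{17} = -48 + \frac{264}{17} = - \frac{552}{17} \approx -32.471$)
$g{\left(Z \right)} = 6 + 8 Z$ ($g{\left(Z \right)} = 8 Z + 6 = 6 + 8 Z$)
$T B{\left(g{\left(-1 \right)} \right)} + C = \left(- \frac{552}{17}\right) \left(-1\right) - 30 = \frac{552}{17} - 30 = \frac{42}{17}$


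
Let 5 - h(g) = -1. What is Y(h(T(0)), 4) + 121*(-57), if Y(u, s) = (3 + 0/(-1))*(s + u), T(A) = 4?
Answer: -6867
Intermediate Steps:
h(g) = 6 (h(g) = 5 - 1*(-1) = 5 + 1 = 6)
Y(u, s) = 3*s + 3*u (Y(u, s) = (3 + 0*(-1))*(s + u) = (3 + 0)*(s + u) = 3*(s + u) = 3*s + 3*u)
Y(h(T(0)), 4) + 121*(-57) = (3*4 + 3*6) + 121*(-57) = (12 + 18) - 6897 = 30 - 6897 = -6867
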